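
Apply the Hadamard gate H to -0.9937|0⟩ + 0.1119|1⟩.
-0.6235|0⟩ - 0.7818|1⟩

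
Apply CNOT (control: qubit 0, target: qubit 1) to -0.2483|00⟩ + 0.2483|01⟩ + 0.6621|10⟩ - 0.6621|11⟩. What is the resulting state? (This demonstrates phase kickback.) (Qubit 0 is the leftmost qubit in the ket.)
-0.2483|00⟩ + 0.2483|01⟩ - 0.6621|10⟩ + 0.6621|11⟩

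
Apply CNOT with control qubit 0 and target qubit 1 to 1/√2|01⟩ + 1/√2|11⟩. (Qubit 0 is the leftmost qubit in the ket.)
1/√2|01⟩ + 1/√2|10⟩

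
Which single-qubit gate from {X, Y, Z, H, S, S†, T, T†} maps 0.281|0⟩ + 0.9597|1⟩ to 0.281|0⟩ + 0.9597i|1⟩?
S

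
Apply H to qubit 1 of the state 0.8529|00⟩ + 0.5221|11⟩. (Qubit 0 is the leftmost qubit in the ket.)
0.6031|00⟩ + 0.6031|01⟩ + 0.3692|10⟩ - 0.3692|11⟩

H on qubit 1 mixes each pair of kets that differ only in qubit 1: amplitudes (a, b) of (|…0…⟩, |…1…⟩) become ((a + b)/√2, (a − b)/√2). Kets absent from the input have amplitude 0.
(|00⟩, |01⟩): (a, b) = (0.8529, 0) → (0.6031, 0.6031)
(|10⟩, |11⟩): (a, b) = (0, 0.5221) → (0.3692, -0.3692)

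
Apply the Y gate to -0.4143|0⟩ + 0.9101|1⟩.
-0.9101i|0⟩ - 0.4143i|1⟩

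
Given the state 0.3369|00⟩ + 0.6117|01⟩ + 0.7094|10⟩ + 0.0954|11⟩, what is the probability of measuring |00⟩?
0.1135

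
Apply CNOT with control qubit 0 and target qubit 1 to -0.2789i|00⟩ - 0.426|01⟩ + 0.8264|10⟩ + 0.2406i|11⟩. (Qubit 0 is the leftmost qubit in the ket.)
-0.2789i|00⟩ - 0.426|01⟩ + 0.2406i|10⟩ + 0.8264|11⟩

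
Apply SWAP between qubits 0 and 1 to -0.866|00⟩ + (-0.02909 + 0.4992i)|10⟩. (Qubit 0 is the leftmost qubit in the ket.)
-0.866|00⟩ + (-0.02909 + 0.4992i)|01⟩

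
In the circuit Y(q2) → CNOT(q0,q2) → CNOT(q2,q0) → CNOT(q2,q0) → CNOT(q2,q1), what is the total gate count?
5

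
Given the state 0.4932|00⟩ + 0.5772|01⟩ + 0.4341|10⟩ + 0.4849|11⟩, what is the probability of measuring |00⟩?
0.2432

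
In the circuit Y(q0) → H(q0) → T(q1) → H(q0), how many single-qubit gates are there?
4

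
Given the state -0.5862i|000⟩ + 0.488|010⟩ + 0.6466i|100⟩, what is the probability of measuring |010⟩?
0.2381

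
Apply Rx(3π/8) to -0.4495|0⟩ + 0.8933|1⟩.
(-0.3737 - 0.4963i)|0⟩ + (0.7428 + 0.2497i)|1⟩

Rx(3π/8) = [[cos(θ/2), −i·sin(θ/2)], [−i·sin(θ/2), cos(θ/2)]]; θ = 3π/8, cos(θ/2) ≈ 0.83147, sin(θ/2) ≈ 0.55557.
With a = amp(|0⟩) = -0.4495 and b = amp(|1⟩) = 0.8933:
new amp(|0⟩) = (0.83147)·a + (-0.55557i)·b = (-0.3737 - 0.4963i)
new amp(|1⟩) = (-0.55557i)·a + (0.83147)·b = (0.7428 + 0.2497i)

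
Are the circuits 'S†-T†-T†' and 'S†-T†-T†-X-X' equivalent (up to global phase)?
Yes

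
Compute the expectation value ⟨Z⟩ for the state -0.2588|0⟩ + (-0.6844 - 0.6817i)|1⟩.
-0.8661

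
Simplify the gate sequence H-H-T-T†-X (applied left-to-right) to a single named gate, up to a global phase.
X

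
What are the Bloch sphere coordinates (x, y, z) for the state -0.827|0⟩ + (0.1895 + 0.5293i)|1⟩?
(-0.3134, -0.8755, 0.3679)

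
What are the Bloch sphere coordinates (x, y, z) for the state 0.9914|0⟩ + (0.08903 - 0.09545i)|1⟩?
(0.1765, -0.1893, 0.9658)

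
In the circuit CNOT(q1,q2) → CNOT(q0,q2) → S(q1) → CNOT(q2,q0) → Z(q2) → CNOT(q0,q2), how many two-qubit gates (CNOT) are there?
4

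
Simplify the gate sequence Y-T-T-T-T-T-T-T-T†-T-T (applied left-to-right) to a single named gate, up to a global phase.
Y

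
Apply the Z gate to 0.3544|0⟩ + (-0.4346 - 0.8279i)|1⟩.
0.3544|0⟩ + (0.4346 + 0.8279i)|1⟩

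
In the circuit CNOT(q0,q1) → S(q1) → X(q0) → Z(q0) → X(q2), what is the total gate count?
5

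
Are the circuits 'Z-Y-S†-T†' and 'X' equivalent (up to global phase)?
No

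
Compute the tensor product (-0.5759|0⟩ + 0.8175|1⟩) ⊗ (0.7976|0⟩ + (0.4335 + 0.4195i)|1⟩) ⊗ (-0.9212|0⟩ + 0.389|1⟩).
0.4231|000⟩ - 0.1787|001⟩ + (0.23 + 0.2226i)|010⟩ + (-0.09711 - 0.09398i)|011⟩ - 0.6007|100⟩ + 0.2536|101⟩ + (-0.3265 - 0.3159i)|110⟩ + (0.1379 + 0.1334i)|111⟩

amp(|b₁b₂…⟩) = product of the factor amplitudes for bits b₁, b₂, …; only kets whose every factor amplitude is nonzero survive.
|000⟩: (-0.5759)(0.7976)(-0.9212) = 0.4231
|001⟩: (-0.5759)(0.7976)(0.389) = -0.1787
|010⟩: (-0.5759)(0.4335 + 0.4195i)(-0.9212) = (0.23 + 0.2226i)
|011⟩: (-0.5759)(0.4335 + 0.4195i)(0.389) = (-0.09711 - 0.09398i)
|100⟩: (0.8175)(0.7976)(-0.9212) = -0.6007
|101⟩: (0.8175)(0.7976)(0.389) = 0.2536
|110⟩: (0.8175)(0.4335 + 0.4195i)(-0.9212) = (-0.3265 - 0.3159i)
|111⟩: (0.8175)(0.4335 + 0.4195i)(0.389) = (0.1379 + 0.1334i)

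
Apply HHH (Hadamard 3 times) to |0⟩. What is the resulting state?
1/√2|0⟩ + 1/√2|1⟩

H² = I, so H^3 = H: a single Hadamard. With (a, b) = (1, 0), H gives ((a + b)/√2, (a − b)/√2) = (1/√2, 1/√2).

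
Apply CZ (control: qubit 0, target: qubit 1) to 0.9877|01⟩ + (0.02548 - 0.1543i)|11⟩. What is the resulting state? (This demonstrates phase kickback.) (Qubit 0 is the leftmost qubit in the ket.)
0.9877|01⟩ + (-0.02548 + 0.1543i)|11⟩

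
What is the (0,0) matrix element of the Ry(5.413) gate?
-0.9068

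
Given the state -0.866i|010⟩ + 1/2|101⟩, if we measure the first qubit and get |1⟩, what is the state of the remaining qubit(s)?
|01⟩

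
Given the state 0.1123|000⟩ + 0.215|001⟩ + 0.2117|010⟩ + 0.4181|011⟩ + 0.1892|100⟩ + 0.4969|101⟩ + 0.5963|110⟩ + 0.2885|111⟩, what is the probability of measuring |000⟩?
0.01261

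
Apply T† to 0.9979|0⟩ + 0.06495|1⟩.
0.9979|0⟩ + (0.04593 - 0.04593i)|1⟩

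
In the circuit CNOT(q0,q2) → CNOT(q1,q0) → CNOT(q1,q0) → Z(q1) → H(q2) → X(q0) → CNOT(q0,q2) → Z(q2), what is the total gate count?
8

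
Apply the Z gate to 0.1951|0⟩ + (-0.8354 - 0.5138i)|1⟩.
0.1951|0⟩ + (0.8354 + 0.5138i)|1⟩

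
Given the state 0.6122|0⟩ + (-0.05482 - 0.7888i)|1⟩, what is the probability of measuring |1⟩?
0.6252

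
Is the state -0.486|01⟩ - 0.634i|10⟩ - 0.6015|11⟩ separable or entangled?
Entangled

Writing the state as a|00⟩ + b|01⟩ + c|10⟩ + d|11⟩, it is a product state iff ad − bc = 0.
Here (a, b, c, d) = (0, -0.486, -0.634i, -0.6015): ad − bc = (0)(-0.6015) − (-0.486)(-0.634i) = -0.3081i ≠ 0, so the state is entangled.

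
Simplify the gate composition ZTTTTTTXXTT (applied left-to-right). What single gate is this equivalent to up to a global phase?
Z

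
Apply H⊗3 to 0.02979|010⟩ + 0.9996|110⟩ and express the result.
0.3639|000⟩ + 0.3639|001⟩ - 0.3639|010⟩ - 0.3639|011⟩ - 0.3429|100⟩ - 0.3429|101⟩ + 0.3429|110⟩ + 0.3429|111⟩

H⊗3 gives amp(|y⟩) = (1/2√2) Σ_x (−1)^(x·y) amp(|x⟩), where x·y is the number of positions in which both x and y have a 1.
|000⟩: (0.02979 + 0.9996)/(2√2) = 0.3639
|001⟩: (0.02979 + 0.9996)/(2√2) = 0.3639
|010⟩: (-0.02979 - 0.9996)/(2√2) = -0.3639
|011⟩: (-0.02979 - 0.9996)/(2√2) = -0.3639
|100⟩: (0.02979 - 0.9996)/(2√2) = -0.3429
|101⟩: (0.02979 - 0.9996)/(2√2) = -0.3429
|110⟩: (-0.02979 + 0.9996)/(2√2) = 0.3429
|111⟩: (-0.02979 + 0.9996)/(2√2) = 0.3429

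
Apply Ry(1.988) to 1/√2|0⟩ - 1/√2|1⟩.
0.9783|0⟩ + 0.2071|1⟩

Ry(1.988) = [[cos(θ/2), −sin(θ/2)], [sin(θ/2), cos(θ/2)]]; θ = 1.988, cos(θ/2) ≈ 0.545341, sin(θ/2) ≈ 0.838214.
With a = amp(|0⟩) = 1/√2 and b = amp(|1⟩) = -1/√2:
new amp(|0⟩) = (0.545341)·a + (-0.838214)·b = 0.9783
new amp(|1⟩) = (0.838214)·a + (0.545341)·b = 0.2071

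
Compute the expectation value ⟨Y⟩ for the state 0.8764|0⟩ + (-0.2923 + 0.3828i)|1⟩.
0.671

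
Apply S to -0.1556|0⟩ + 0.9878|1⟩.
-0.1556|0⟩ + 0.9878i|1⟩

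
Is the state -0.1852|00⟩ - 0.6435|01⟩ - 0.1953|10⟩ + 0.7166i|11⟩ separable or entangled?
Entangled

Writing the state as a|00⟩ + b|01⟩ + c|10⟩ + d|11⟩, it is a product state iff ad − bc = 0.
Here (a, b, c, d) = (-0.1852, -0.6435, -0.1953, 0.7166i): ad − bc = (-0.1852)(0.7166i) − (-0.6435)(-0.1953) = (-0.1257 - 0.1327i) ≠ 0, so the state is entangled.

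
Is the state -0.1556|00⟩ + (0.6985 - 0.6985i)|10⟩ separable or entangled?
Separable

Writing the state as a|00⟩ + b|01⟩ + c|10⟩ + d|11⟩, it is a product state iff ad − bc = 0.
Here (a, b, c, d) = (-0.1556, 0, (0.6985 - 0.6985i), 0): ad − bc = (-0.1556)(0) − (0)(0.6985 - 0.6985i) = 0, so the state is separable.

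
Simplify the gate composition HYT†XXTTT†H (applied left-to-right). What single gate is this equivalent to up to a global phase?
Y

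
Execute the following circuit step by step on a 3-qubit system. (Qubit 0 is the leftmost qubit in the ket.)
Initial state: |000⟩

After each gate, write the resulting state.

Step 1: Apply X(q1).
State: |010⟩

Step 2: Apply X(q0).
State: |110⟩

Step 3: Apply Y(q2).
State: i|111⟩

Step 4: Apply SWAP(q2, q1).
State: i|111⟩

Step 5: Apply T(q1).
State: (-1/√2 + (1/√2)i)|111⟩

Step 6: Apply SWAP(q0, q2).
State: (-1/√2 + (1/√2)i)|111⟩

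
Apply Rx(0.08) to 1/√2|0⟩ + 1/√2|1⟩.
(0.7065 - 0.02828i)|0⟩ + (0.7065 - 0.02828i)|1⟩

Rx(0.08) = [[cos(θ/2), −i·sin(θ/2)], [−i·sin(θ/2), cos(θ/2)]]; θ = 0.08, cos(θ/2) ≈ 0.9992, sin(θ/2) ≈ 0.0399893.
With a = amp(|0⟩) = 1/√2 and b = amp(|1⟩) = 1/√2:
new amp(|0⟩) = (0.9992)·a + (-0.0399893i)·b = (0.7065 - 0.02828i)
new amp(|1⟩) = (-0.0399893i)·a + (0.9992)·b = (0.7065 - 0.02828i)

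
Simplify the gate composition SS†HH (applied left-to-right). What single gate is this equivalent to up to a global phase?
I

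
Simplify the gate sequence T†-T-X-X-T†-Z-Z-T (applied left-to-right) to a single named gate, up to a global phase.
I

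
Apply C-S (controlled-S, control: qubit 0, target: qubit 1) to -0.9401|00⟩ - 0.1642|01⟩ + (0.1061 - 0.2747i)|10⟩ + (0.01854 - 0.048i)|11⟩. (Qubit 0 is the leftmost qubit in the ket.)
-0.9401|00⟩ - 0.1642|01⟩ + (0.1061 - 0.2747i)|10⟩ + (0.048 + 0.01854i)|11⟩

C-S leaves the control-|0⟩ kets |00⟩, |01⟩ unchanged and applies S to qubit 1 on the control-|1⟩ pair (|10⟩, |11⟩).
S = [[1, 0], [0, i]].
With a = amp(|10⟩) = (0.1061 - 0.2747i) and b = amp(|11⟩) = (0.01854 - 0.048i):
new amp(|10⟩) = (1)·a = (0.1061 - 0.2747i)
new amp(|11⟩) = (i)·b = (0.048 + 0.01854i)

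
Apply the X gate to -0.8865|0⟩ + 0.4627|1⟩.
0.4627|0⟩ - 0.8865|1⟩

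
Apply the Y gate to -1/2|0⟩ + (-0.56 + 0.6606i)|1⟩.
(0.6606 + 0.56i)|0⟩ - (1/2)i|1⟩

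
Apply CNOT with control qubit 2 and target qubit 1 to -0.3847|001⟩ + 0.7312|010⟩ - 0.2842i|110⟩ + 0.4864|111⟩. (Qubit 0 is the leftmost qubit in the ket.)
0.7312|010⟩ - 0.3847|011⟩ + 0.4864|101⟩ - 0.2842i|110⟩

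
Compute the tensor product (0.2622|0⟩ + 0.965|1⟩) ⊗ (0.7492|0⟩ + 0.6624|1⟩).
0.1964|00⟩ + 0.1737|01⟩ + 0.723|10⟩ + 0.6392|11⟩

amp(|b₁b₂…⟩) = product of the factor amplitudes for bits b₁, b₂, …; only kets whose every factor amplitude is nonzero survive.
|00⟩: (0.2622)(0.7492) = 0.1964
|01⟩: (0.2622)(0.6624) = 0.1737
|10⟩: (0.965)(0.7492) = 0.723
|11⟩: (0.965)(0.6624) = 0.6392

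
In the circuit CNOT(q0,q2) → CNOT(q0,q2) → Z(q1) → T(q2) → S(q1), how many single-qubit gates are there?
3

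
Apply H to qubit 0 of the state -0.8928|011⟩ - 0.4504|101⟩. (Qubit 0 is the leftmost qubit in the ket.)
-0.3185|001⟩ - 0.6313|011⟩ + 0.3185|101⟩ - 0.6313|111⟩

H on qubit 0 mixes each pair of kets that differ only in qubit 0: amplitudes (a, b) of (|…0…⟩, |…1…⟩) become ((a + b)/√2, (a − b)/√2). Kets absent from the input have amplitude 0.
(|001⟩, |101⟩): (a, b) = (0, -0.4504) → (-0.3185, 0.3185)
(|011⟩, |111⟩): (a, b) = (-0.8928, 0) → (-0.6313, -0.6313)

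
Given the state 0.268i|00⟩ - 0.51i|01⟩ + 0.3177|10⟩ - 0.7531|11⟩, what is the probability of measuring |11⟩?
0.5672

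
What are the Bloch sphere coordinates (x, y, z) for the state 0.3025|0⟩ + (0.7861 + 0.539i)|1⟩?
(0.4756, 0.3261, -0.817)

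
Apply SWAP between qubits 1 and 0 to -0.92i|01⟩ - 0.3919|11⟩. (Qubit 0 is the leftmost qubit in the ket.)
-0.92i|10⟩ - 0.3919|11⟩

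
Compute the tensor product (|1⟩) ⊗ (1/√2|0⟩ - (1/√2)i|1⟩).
1/√2|10⟩ - (1/√2)i|11⟩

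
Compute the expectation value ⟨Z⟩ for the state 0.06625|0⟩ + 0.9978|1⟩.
-0.9912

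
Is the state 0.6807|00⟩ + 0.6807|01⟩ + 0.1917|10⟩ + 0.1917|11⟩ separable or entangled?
Separable

Writing the state as a|00⟩ + b|01⟩ + c|10⟩ + d|11⟩, it is a product state iff ad − bc = 0.
Here (a, b, c, d) = (0.6807, 0.6807, 0.1917, 0.1917): ad − bc = (0.6807)(0.1917) − (0.6807)(0.1917) = 0, so the state is separable.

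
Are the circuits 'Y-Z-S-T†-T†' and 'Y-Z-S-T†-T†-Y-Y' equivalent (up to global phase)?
Yes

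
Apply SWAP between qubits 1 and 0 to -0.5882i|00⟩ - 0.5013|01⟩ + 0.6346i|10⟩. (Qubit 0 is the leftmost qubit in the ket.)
-0.5882i|00⟩ + 0.6346i|01⟩ - 0.5013|10⟩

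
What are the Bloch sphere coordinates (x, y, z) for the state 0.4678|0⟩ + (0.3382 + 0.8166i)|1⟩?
(0.3164, 0.764, -0.5624)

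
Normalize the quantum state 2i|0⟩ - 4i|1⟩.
(1/√5)i|0⟩ - 0.8944i|1⟩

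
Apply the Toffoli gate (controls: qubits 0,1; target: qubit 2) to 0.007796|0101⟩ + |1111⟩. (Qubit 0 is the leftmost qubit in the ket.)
0.007796|0101⟩ + |1101⟩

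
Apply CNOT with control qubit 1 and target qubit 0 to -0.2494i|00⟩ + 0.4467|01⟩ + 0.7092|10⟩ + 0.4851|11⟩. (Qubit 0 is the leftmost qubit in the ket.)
-0.2494i|00⟩ + 0.4851|01⟩ + 0.7092|10⟩ + 0.4467|11⟩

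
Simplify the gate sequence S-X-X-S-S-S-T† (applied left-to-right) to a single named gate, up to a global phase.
T†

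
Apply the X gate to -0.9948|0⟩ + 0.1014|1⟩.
0.1014|0⟩ - 0.9948|1⟩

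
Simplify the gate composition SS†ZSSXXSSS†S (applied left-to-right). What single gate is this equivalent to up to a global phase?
Z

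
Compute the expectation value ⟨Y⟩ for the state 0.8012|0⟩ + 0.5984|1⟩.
0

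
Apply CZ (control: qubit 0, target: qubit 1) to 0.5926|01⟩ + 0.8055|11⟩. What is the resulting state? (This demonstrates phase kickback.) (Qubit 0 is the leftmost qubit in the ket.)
0.5926|01⟩ - 0.8055|11⟩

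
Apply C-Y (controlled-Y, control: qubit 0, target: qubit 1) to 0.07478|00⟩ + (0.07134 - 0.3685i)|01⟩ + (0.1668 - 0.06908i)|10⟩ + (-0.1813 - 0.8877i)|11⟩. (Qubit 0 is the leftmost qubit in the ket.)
0.07478|00⟩ + (0.07134 - 0.3685i)|01⟩ + (-0.8877 + 0.1813i)|10⟩ + (0.06908 + 0.1668i)|11⟩

C-Y leaves the control-|0⟩ kets |00⟩, |01⟩ unchanged and applies Y to qubit 1 on the control-|1⟩ pair (|10⟩, |11⟩).
Y = [[0, -i], [i, 0]].
With a = amp(|10⟩) = (0.1668 - 0.06908i) and b = amp(|11⟩) = (-0.1813 - 0.8877i):
new amp(|10⟩) = (-i)·b = (-0.8877 + 0.1813i)
new amp(|11⟩) = (i)·a = (0.06908 + 0.1668i)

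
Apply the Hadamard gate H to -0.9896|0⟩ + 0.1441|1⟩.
-0.5979|0⟩ - 0.8016|1⟩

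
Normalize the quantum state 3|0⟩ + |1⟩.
0.9487|0⟩ + 0.3162|1⟩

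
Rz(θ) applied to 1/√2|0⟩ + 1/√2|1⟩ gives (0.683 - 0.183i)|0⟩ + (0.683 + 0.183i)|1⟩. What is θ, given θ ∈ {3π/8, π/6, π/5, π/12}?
π/6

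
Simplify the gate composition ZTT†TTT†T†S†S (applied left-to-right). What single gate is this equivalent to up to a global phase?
Z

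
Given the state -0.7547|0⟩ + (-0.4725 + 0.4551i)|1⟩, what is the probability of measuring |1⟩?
0.4304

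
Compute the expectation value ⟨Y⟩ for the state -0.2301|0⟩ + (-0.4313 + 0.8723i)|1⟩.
-0.4014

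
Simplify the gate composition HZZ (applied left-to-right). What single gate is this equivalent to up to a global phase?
H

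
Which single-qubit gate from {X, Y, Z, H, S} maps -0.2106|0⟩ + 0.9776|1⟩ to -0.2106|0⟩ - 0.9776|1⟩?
Z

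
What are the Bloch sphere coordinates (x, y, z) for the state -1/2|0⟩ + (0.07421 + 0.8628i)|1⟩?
(-0.07421, -0.8628, -0.4999)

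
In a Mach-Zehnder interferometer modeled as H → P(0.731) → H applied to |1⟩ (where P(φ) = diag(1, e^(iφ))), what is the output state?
(0.1277 - 0.3338i)|0⟩ + (0.8723 + 0.3338i)|1⟩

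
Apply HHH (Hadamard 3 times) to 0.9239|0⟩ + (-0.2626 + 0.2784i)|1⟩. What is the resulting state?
(0.4676 + 0.1969i)|0⟩ + (0.839 - 0.1969i)|1⟩

H² = I, so H^3 = H: a single Hadamard. With (a, b) = (0.9239, (-0.2626 + 0.2784i)), H gives ((a + b)/√2, (a − b)/√2) = ((0.4676 + 0.1969i), (0.839 - 0.1969i)).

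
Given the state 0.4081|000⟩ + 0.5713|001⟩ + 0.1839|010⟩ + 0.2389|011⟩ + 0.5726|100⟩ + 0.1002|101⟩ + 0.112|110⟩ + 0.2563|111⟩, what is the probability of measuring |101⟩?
0.01004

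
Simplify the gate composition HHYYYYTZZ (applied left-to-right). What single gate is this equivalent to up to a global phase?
T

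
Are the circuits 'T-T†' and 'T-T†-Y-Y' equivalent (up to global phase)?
Yes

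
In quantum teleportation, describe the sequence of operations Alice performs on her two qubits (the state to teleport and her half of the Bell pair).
CNOT (state → Bell), then H on state qubit, then measure both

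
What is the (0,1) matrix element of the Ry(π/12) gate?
-0.1305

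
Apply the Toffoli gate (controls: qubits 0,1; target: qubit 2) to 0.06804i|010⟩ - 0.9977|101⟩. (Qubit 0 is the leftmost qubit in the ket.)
0.06804i|010⟩ - 0.9977|101⟩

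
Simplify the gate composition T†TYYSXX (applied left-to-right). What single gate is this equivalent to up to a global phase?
S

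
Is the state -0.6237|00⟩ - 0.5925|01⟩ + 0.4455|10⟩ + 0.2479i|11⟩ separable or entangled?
Entangled

Writing the state as a|00⟩ + b|01⟩ + c|10⟩ + d|11⟩, it is a product state iff ad − bc = 0.
Here (a, b, c, d) = (-0.6237, -0.5925, 0.4455, 0.2479i): ad − bc = (-0.6237)(0.2479i) − (-0.5925)(0.4455) = (0.264 - 0.1546i) ≠ 0, so the state is entangled.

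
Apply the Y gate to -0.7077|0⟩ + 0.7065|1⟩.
-0.7065i|0⟩ - 0.7077i|1⟩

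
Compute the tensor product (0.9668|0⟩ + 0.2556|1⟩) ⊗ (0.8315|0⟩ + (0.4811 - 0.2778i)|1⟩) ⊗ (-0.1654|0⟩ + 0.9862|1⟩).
-0.133|000⟩ + 0.7928|001⟩ + (-0.07693 + 0.04442i)|010⟩ + (0.4587 - 0.2649i)|011⟩ - 0.03515|100⟩ + 0.2096|101⟩ + (-0.02034 + 0.01174i)|110⟩ + (0.1213 - 0.07003i)|111⟩

amp(|b₁b₂…⟩) = product of the factor amplitudes for bits b₁, b₂, …; only kets whose every factor amplitude is nonzero survive.
|000⟩: (0.9668)(0.8315)(-0.1654) = -0.133
|001⟩: (0.9668)(0.8315)(0.9862) = 0.7928
|010⟩: (0.9668)(0.4811 - 0.2778i)(-0.1654) = (-0.07693 + 0.04442i)
|011⟩: (0.9668)(0.4811 - 0.2778i)(0.9862) = (0.4587 - 0.2649i)
|100⟩: (0.2556)(0.8315)(-0.1654) = -0.03515
|101⟩: (0.2556)(0.8315)(0.9862) = 0.2096
|110⟩: (0.2556)(0.4811 - 0.2778i)(-0.1654) = (-0.02034 + 0.01174i)
|111⟩: (0.2556)(0.4811 - 0.2778i)(0.9862) = (0.1213 - 0.07003i)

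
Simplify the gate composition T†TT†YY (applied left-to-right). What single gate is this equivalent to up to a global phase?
T†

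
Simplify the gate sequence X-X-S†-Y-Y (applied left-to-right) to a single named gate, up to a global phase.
S†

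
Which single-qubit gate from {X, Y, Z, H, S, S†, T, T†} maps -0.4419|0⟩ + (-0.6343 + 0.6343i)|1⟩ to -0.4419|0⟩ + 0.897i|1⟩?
T†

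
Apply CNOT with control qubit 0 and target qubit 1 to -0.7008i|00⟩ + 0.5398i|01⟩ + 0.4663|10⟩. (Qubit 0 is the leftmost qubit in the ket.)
-0.7008i|00⟩ + 0.5398i|01⟩ + 0.4663|11⟩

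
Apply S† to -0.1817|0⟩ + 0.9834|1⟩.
-0.1817|0⟩ - 0.9834i|1⟩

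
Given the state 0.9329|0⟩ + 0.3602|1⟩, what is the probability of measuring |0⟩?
0.8703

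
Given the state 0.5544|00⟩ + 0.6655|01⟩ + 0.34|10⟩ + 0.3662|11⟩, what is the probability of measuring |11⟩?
0.1341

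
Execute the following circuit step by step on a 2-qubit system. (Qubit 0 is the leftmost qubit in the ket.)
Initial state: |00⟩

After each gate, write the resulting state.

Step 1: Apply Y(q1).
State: i|01⟩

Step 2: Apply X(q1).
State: i|00⟩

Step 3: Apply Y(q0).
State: -|10⟩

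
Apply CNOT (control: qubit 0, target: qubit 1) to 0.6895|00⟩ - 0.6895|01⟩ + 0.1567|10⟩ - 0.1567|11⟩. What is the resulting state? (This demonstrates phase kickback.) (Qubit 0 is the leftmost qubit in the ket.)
0.6895|00⟩ - 0.6895|01⟩ - 0.1567|10⟩ + 0.1567|11⟩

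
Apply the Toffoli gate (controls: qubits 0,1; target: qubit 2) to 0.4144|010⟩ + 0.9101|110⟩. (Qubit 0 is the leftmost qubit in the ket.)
0.4144|010⟩ + 0.9101|111⟩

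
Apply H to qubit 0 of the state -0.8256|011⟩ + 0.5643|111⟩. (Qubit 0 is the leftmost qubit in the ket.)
-0.1848|011⟩ - 0.9828|111⟩

H on qubit 0 mixes each pair of kets that differ only in qubit 0: amplitudes (a, b) of (|…0…⟩, |…1…⟩) become ((a + b)/√2, (a − b)/√2). Kets absent from the input have amplitude 0.
(|011⟩, |111⟩): (a, b) = (-0.8256, 0.5643) → (-0.1848, -0.9828)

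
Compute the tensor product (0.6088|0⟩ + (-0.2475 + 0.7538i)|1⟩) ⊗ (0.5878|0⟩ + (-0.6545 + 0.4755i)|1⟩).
0.3579|00⟩ + (-0.3985 + 0.2895i)|01⟩ + (-0.1455 + 0.4431i)|10⟩ + (-0.1964 - 0.611i)|11⟩

amp(|b₁b₂…⟩) = product of the factor amplitudes for bits b₁, b₂, …; only kets whose every factor amplitude is nonzero survive.
|00⟩: (0.6088)(0.5878) = 0.3579
|01⟩: (0.6088)(-0.6545 + 0.4755i) = (-0.3985 + 0.2895i)
|10⟩: (-0.2475 + 0.7538i)(0.5878) = (-0.1455 + 0.4431i)
|11⟩: (-0.2475 + 0.7538i)(-0.6545 + 0.4755i) = (-0.1964 - 0.611i)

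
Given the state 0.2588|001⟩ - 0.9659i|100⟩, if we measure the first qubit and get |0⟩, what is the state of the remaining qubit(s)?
|01⟩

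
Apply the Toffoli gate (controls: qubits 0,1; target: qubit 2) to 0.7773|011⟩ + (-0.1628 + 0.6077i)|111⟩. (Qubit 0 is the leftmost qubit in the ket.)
0.7773|011⟩ + (-0.1628 + 0.6077i)|110⟩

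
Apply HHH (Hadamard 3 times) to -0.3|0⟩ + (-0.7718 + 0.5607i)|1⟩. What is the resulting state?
(-0.7579 + 0.3965i)|0⟩ + (0.3336 - 0.3965i)|1⟩

H² = I, so H^3 = H: a single Hadamard. With (a, b) = (-0.3, (-0.7718 + 0.5607i)), H gives ((a + b)/√2, (a − b)/√2) = ((-0.7579 + 0.3965i), (0.3336 - 0.3965i)).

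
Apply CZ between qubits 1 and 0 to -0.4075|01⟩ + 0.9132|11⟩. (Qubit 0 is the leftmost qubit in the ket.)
-0.4075|01⟩ - 0.9132|11⟩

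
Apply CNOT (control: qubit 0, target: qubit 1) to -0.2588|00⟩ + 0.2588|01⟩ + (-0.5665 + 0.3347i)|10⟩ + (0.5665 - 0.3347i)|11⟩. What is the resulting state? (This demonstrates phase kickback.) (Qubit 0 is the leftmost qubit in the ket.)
-0.2588|00⟩ + 0.2588|01⟩ + (0.5665 - 0.3347i)|10⟩ + (-0.5665 + 0.3347i)|11⟩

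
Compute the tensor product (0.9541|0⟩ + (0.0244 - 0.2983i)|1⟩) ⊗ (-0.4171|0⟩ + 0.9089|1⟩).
-0.398|00⟩ + 0.8672|01⟩ + (-0.01018 + 0.1244i)|10⟩ + (0.02218 - 0.2711i)|11⟩

amp(|b₁b₂…⟩) = product of the factor amplitudes for bits b₁, b₂, …; only kets whose every factor amplitude is nonzero survive.
|00⟩: (0.9541)(-0.4171) = -0.398
|01⟩: (0.9541)(0.9089) = 0.8672
|10⟩: (0.0244 - 0.2983i)(-0.4171) = (-0.01018 + 0.1244i)
|11⟩: (0.0244 - 0.2983i)(0.9089) = (0.02218 - 0.2711i)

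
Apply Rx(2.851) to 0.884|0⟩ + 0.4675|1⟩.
(0.128 - 0.4626i)|0⟩ + (0.06769 - 0.8747i)|1⟩

Rx(2.851) = [[cos(θ/2), −i·sin(θ/2)], [−i·sin(θ/2), cos(θ/2)]]; θ = 2.851, cos(θ/2) ≈ 0.144786, sin(θ/2) ≈ 0.989463.
With a = amp(|0⟩) = 0.884 and b = amp(|1⟩) = 0.4675:
new amp(|0⟩) = (0.144786)·a + (-0.989463i)·b = (0.128 - 0.4626i)
new amp(|1⟩) = (-0.989463i)·a + (0.144786)·b = (0.06769 - 0.8747i)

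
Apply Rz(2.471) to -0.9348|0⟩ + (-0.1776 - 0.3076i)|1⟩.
(-0.3076 + 0.8827i)|0⟩ + (0.232 - 0.2689i)|1⟩

Rz(2.471) = [[e^(−iθ/2), 0], [0, e^(iθ/2)]] with e^(±iθ/2) = cos(θ/2) ± i·sin(θ/2); θ = 2.471, cos(θ/2) ≈ 0.329049, sin(θ/2) ≈ 0.944313.
With a = amp(|0⟩) = -0.9348 and b = amp(|1⟩) = (-0.1776 - 0.3076i):
new amp(|0⟩) = (0.329049 - 0.944313i)·a = (-0.3076 + 0.8827i)
new amp(|1⟩) = (0.329049 + 0.944313i)·b = (0.232 - 0.2689i)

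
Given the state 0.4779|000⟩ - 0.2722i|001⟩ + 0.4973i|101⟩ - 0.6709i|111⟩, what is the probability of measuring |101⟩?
0.2473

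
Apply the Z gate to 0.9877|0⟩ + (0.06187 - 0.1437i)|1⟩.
0.9877|0⟩ + (-0.06187 + 0.1437i)|1⟩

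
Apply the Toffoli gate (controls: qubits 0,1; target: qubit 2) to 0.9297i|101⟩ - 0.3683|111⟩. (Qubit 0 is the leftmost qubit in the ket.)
0.9297i|101⟩ - 0.3683|110⟩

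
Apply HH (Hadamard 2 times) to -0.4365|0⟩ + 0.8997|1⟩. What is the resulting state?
-0.4365|0⟩ + 0.8997|1⟩

H² = I, so an even number of Hadamards cancels: H^2 = I and the state is unchanged.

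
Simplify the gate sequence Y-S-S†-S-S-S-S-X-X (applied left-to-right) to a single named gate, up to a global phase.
Y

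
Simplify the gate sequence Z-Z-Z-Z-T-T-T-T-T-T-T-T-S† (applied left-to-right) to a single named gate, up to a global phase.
S†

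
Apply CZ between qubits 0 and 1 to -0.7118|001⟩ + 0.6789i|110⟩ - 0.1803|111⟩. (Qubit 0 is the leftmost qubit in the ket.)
-0.7118|001⟩ - 0.6789i|110⟩ + 0.1803|111⟩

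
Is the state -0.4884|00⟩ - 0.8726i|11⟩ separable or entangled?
Entangled

Writing the state as a|00⟩ + b|01⟩ + c|10⟩ + d|11⟩, it is a product state iff ad − bc = 0.
Here (a, b, c, d) = (-0.4884, 0, 0, -0.8726i): ad − bc = (-0.4884)(-0.8726i) − (0)(0) = 0.4262i ≠ 0, so the state is entangled.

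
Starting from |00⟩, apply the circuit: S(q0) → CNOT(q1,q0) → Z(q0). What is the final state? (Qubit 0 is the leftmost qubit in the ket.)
|00⟩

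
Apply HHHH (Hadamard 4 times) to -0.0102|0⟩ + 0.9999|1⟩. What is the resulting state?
-0.0102|0⟩ + 0.9999|1⟩

H² = I, so an even number of Hadamards cancels: H^4 = I and the state is unchanged.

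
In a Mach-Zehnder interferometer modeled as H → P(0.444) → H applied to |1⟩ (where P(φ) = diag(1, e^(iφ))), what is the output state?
(0.04848 - 0.2148i)|0⟩ + (0.9515 + 0.2148i)|1⟩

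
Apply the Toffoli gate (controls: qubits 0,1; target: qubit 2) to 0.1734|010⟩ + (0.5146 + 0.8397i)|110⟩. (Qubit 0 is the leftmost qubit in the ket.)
0.1734|010⟩ + (0.5146 + 0.8397i)|111⟩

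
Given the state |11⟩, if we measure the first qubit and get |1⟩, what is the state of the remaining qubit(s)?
|1⟩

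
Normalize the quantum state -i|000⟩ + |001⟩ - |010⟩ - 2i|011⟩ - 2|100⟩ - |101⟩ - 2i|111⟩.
-0.25i|000⟩ + 0.25|001⟩ - 0.25|010⟩ - (1/2)i|011⟩ - 1/2|100⟩ - 0.25|101⟩ - (1/2)i|111⟩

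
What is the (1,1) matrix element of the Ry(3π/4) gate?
0.3827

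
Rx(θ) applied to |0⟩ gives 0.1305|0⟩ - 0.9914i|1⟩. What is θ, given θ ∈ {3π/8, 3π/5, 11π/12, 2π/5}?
11π/12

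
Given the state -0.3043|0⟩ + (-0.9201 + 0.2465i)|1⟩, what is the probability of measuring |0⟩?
0.0926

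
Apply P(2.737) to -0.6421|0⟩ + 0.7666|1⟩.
-0.6421|0⟩ + (-0.7047 + 0.3018i)|1⟩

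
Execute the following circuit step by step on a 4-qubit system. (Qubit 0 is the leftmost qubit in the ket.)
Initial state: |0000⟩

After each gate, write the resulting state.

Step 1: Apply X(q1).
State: |0100⟩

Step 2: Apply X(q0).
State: |1100⟩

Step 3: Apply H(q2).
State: 1/√2|1100⟩ + 1/√2|1110⟩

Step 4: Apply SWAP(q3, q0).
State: 1/√2|0101⟩ + 1/√2|0111⟩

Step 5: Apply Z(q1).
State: -1/√2|0101⟩ - 1/√2|0111⟩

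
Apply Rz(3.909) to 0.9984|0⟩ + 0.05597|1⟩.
(-0.3738 - 0.9258i)|0⟩ + (-0.02095 + 0.0519i)|1⟩

Rz(3.909) = [[e^(−iθ/2), 0], [0, e^(iθ/2)]] with e^(±iθ/2) = cos(θ/2) ± i·sin(θ/2); θ = 3.909, cos(θ/2) ≈ -0.374357, sin(θ/2) ≈ 0.927285.
With a = amp(|0⟩) = 0.9984 and b = amp(|1⟩) = 0.05597:
new amp(|0⟩) = (-0.374357 - 0.927285i)·a = (-0.3738 - 0.9258i)
new amp(|1⟩) = (-0.374357 + 0.927285i)·b = (-0.02095 + 0.0519i)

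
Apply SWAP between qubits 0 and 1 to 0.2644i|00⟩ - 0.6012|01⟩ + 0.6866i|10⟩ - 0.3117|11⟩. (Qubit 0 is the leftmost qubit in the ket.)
0.2644i|00⟩ + 0.6866i|01⟩ - 0.6012|10⟩ - 0.3117|11⟩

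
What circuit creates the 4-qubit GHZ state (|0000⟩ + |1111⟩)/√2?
H(q0) → CNOT(q0,q1) → CNOT(q0,q2) → CNOT(q0,q3)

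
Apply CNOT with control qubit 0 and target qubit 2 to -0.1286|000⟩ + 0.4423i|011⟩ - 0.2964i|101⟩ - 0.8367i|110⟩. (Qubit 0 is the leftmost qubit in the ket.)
-0.1286|000⟩ + 0.4423i|011⟩ - 0.2964i|100⟩ - 0.8367i|111⟩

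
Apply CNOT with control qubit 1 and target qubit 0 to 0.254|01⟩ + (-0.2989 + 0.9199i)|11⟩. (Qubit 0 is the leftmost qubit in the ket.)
(-0.2989 + 0.9199i)|01⟩ + 0.254|11⟩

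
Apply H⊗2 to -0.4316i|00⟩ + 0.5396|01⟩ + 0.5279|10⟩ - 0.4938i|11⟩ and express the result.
(0.5338 - 0.4627i)|00⟩ + (-0.00585 + 0.0311i)|01⟩ + (0.00585 + 0.0311i)|10⟩ + (-0.5338 - 0.4627i)|11⟩

H⊗2 gives amp(|y⟩) = (1/2) Σ_x (−1)^(x·y) amp(|x⟩), where x·y is the number of positions in which both x and y have a 1.
|00⟩: (-0.4316i + 0.5396 + 0.5279 - 0.4938i)/2 = (0.5338 - 0.4627i)
|01⟩: (-0.4316i - 0.5396 + 0.5279 + 0.4938i)/2 = (-0.00585 + 0.0311i)
|10⟩: (-0.4316i + 0.5396 - 0.5279 + 0.4938i)/2 = (0.00585 + 0.0311i)
|11⟩: (-0.4316i - 0.5396 - 0.5279 - 0.4938i)/2 = (-0.5338 - 0.4627i)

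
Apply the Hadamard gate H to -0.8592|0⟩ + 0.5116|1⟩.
-0.2458|0⟩ - 0.9693|1⟩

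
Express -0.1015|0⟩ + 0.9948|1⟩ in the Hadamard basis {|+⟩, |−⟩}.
0.6317|+⟩ - 0.7752|−⟩

With |ψ⟩ = α|0⟩ + β|1⟩, the Hadamard-basis coefficients are ⟨+|ψ⟩ = (α + β)/√2 and ⟨−|ψ⟩ = (α − β)/√2.
Here α = -0.1015, β = 0.9948: (α + β)/√2 = 0.6317, (α − β)/√2 = -0.7752.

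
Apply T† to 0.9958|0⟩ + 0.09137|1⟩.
0.9958|0⟩ + (0.06461 - 0.06461i)|1⟩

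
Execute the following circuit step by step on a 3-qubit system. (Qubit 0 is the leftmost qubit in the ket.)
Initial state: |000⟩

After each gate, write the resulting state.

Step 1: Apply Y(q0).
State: i|100⟩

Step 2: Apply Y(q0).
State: |000⟩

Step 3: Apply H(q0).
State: 1/√2|000⟩ + 1/√2|100⟩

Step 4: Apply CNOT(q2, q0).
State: 1/√2|000⟩ + 1/√2|100⟩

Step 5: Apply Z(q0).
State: 1/√2|000⟩ - 1/√2|100⟩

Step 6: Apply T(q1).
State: 1/√2|000⟩ - 1/√2|100⟩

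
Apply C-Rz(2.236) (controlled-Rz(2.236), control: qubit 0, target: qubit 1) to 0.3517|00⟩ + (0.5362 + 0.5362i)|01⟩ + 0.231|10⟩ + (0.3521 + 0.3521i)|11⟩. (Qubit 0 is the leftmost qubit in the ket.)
0.3517|00⟩ + (0.5362 + 0.5362i)|01⟩ + (0.1011 - 0.2077i)|10⟩ + (-0.1626 + 0.4707i)|11⟩

C-Rz(2.236) leaves the control-|0⟩ kets |00⟩, |01⟩ unchanged and applies Rz(2.236) to qubit 1 on the control-|1⟩ pair (|10⟩, |11⟩).
Rz(2.236) = [[e^(−iθ/2), 0], [0, e^(iθ/2)]] with e^(±iθ/2) = cos(θ/2) ± i·sin(θ/2); θ = 2.236, cos(θ/2) ≈ 0.437482, sin(θ/2) ≈ 0.899227.
With a = amp(|10⟩) = 0.231 and b = amp(|11⟩) = (0.3521 + 0.3521i):
new amp(|10⟩) = (0.437482 - 0.899227i)·a = (0.1011 - 0.2077i)
new amp(|11⟩) = (0.437482 + 0.899227i)·b = (-0.1626 + 0.4707i)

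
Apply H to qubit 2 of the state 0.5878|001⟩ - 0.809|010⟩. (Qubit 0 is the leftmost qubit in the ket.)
0.4156|000⟩ - 0.4156|001⟩ - 0.572|010⟩ - 0.572|011⟩

H on qubit 2 mixes each pair of kets that differ only in qubit 2: amplitudes (a, b) of (|…0…⟩, |…1…⟩) become ((a + b)/√2, (a − b)/√2). Kets absent from the input have amplitude 0.
(|000⟩, |001⟩): (a, b) = (0, 0.5878) → (0.4156, -0.4156)
(|010⟩, |011⟩): (a, b) = (-0.809, 0) → (-0.572, -0.572)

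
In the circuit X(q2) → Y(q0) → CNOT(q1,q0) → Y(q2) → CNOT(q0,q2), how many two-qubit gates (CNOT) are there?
2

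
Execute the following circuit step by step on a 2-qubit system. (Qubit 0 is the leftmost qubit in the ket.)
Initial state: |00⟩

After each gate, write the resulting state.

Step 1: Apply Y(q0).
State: i|10⟩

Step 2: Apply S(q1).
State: i|10⟩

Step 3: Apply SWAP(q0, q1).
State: i|01⟩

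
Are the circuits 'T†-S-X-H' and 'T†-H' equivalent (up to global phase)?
No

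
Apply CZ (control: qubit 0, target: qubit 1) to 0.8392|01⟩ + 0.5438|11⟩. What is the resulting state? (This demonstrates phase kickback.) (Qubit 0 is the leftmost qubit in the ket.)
0.8392|01⟩ - 0.5438|11⟩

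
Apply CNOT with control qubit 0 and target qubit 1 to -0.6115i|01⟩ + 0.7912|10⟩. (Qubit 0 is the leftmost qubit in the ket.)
-0.6115i|01⟩ + 0.7912|11⟩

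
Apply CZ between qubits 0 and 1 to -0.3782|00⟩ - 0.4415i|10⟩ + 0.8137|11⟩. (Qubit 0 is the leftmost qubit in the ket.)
-0.3782|00⟩ - 0.4415i|10⟩ - 0.8137|11⟩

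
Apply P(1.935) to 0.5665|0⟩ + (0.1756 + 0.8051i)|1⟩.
0.5665|0⟩ + (-0.8148 - 0.1227i)|1⟩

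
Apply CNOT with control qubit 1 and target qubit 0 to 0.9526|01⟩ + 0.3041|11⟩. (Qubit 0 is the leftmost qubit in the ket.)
0.3041|01⟩ + 0.9526|11⟩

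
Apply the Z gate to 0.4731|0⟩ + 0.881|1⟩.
0.4731|0⟩ - 0.881|1⟩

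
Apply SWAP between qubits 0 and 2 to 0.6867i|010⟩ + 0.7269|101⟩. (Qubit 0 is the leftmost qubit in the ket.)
0.6867i|010⟩ + 0.7269|101⟩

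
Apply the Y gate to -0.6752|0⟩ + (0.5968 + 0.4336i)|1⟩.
(0.4336 - 0.5968i)|0⟩ - 0.6752i|1⟩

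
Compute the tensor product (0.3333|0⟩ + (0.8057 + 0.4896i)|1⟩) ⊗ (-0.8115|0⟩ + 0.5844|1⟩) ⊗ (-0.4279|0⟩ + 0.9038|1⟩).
0.1157|000⟩ - 0.2445|001⟩ - 0.08335|010⟩ + 0.176|011⟩ + (0.2798 + 0.17i)|100⟩ + (-0.5909 - 0.3591i)|101⟩ + (-0.2015 - 0.1224i)|110⟩ + (0.4256 + 0.2586i)|111⟩

amp(|b₁b₂…⟩) = product of the factor amplitudes for bits b₁, b₂, …; only kets whose every factor amplitude is nonzero survive.
|000⟩: (0.3333)(-0.8115)(-0.4279) = 0.1157
|001⟩: (0.3333)(-0.8115)(0.9038) = -0.2445
|010⟩: (0.3333)(0.5844)(-0.4279) = -0.08335
|011⟩: (0.3333)(0.5844)(0.9038) = 0.176
|100⟩: (0.8057 + 0.4896i)(-0.8115)(-0.4279) = (0.2798 + 0.17i)
|101⟩: (0.8057 + 0.4896i)(-0.8115)(0.9038) = (-0.5909 - 0.3591i)
|110⟩: (0.8057 + 0.4896i)(0.5844)(-0.4279) = (-0.2015 - 0.1224i)
|111⟩: (0.8057 + 0.4896i)(0.5844)(0.9038) = (0.4256 + 0.2586i)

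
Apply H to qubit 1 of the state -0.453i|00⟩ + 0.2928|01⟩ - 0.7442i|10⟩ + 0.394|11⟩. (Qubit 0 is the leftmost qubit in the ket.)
(0.207 - 0.3203i)|00⟩ + (-0.207 - 0.3203i)|01⟩ + (0.2786 - 0.5262i)|10⟩ + (-0.2786 - 0.5262i)|11⟩

H on qubit 1 mixes each pair of kets that differ only in qubit 1: amplitudes (a, b) of (|…0…⟩, |…1…⟩) become ((a + b)/√2, (a − b)/√2). Kets absent from the input have amplitude 0.
(|00⟩, |01⟩): (a, b) = (-0.453i, 0.2928) → ((0.207 - 0.3203i), (-0.207 - 0.3203i))
(|10⟩, |11⟩): (a, b) = (-0.7442i, 0.394) → ((0.2786 - 0.5262i), (-0.2786 - 0.5262i))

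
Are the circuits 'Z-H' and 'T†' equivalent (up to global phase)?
No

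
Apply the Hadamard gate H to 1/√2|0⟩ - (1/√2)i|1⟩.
(1/2 - (1/2)i)|0⟩ + (1/2 + (1/2)i)|1⟩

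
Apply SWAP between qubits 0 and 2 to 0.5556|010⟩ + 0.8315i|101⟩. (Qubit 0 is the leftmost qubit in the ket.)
0.5556|010⟩ + 0.8315i|101⟩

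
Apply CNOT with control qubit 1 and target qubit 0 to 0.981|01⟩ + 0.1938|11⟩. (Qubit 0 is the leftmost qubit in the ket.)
0.1938|01⟩ + 0.981|11⟩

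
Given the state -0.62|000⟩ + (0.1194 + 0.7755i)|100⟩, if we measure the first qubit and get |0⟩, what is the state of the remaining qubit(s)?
-|00⟩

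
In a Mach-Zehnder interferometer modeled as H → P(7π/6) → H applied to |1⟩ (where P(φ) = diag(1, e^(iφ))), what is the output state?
(0.933 + 0.25i)|0⟩ + (0.06699 - 0.25i)|1⟩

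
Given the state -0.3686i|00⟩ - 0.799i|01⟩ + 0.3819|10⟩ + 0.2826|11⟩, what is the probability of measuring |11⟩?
0.07986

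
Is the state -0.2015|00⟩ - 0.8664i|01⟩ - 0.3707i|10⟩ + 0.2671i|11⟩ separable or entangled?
Entangled

Writing the state as a|00⟩ + b|01⟩ + c|10⟩ + d|11⟩, it is a product state iff ad − bc = 0.
Here (a, b, c, d) = (-0.2015, -0.8664i, -0.3707i, 0.2671i): ad − bc = (-0.2015)(0.2671i) − (-0.8664i)(-0.3707i) = (0.3212 - 0.05382i) ≠ 0, so the state is entangled.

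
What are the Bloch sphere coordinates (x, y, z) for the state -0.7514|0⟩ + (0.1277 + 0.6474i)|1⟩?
(-0.1919, -0.9729, 0.1292)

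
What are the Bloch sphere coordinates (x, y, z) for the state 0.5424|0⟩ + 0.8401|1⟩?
(0.9113, 0, -0.4116)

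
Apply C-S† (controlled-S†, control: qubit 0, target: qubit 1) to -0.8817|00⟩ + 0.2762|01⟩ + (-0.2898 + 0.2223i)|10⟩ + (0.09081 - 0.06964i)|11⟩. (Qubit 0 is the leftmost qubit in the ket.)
-0.8817|00⟩ + 0.2762|01⟩ + (-0.2898 + 0.2223i)|10⟩ + (-0.06964 - 0.09081i)|11⟩

C-S† leaves the control-|0⟩ kets |00⟩, |01⟩ unchanged and applies S† to qubit 1 on the control-|1⟩ pair (|10⟩, |11⟩).
S† = [[1, 0], [0, -i]].
With a = amp(|10⟩) = (-0.2898 + 0.2223i) and b = amp(|11⟩) = (0.09081 - 0.06964i):
new amp(|10⟩) = (1)·a = (-0.2898 + 0.2223i)
new amp(|11⟩) = (-i)·b = (-0.06964 - 0.09081i)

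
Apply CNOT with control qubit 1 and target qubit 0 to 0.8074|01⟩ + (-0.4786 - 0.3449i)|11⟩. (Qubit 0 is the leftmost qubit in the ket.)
(-0.4786 - 0.3449i)|01⟩ + 0.8074|11⟩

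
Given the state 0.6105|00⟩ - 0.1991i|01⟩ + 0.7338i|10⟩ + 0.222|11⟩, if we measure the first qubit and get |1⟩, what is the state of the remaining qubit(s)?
0.9572i|0⟩ + 0.2896|1⟩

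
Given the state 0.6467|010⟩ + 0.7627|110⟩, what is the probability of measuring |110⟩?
0.5817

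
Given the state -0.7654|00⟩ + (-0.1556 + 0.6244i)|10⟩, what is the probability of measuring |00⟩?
0.5858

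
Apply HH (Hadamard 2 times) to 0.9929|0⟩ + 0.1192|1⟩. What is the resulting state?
0.9929|0⟩ + 0.1192|1⟩

H² = I, so an even number of Hadamards cancels: H^2 = I and the state is unchanged.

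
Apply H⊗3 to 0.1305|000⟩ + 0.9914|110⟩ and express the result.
0.3967|000⟩ + 0.3967|001⟩ - 0.3044|010⟩ - 0.3044|011⟩ - 0.3044|100⟩ - 0.3044|101⟩ + 0.3967|110⟩ + 0.3967|111⟩

H⊗3 gives amp(|y⟩) = (1/2√2) Σ_x (−1)^(x·y) amp(|x⟩), where x·y is the number of positions in which both x and y have a 1.
|000⟩: (0.1305 + 0.9914)/(2√2) = 0.3967
|001⟩: (0.1305 + 0.9914)/(2√2) = 0.3967
|010⟩: (0.1305 - 0.9914)/(2√2) = -0.3044
|011⟩: (0.1305 - 0.9914)/(2√2) = -0.3044
|100⟩: (0.1305 - 0.9914)/(2√2) = -0.3044
|101⟩: (0.1305 - 0.9914)/(2√2) = -0.3044
|110⟩: (0.1305 + 0.9914)/(2√2) = 0.3967
|111⟩: (0.1305 + 0.9914)/(2√2) = 0.3967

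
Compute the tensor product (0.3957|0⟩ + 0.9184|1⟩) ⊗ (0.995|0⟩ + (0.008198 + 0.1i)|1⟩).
0.3937|00⟩ + (0.003244 + 0.03957i)|01⟩ + 0.9138|10⟩ + (0.007529 + 0.09184i)|11⟩

amp(|b₁b₂…⟩) = product of the factor amplitudes for bits b₁, b₂, …; only kets whose every factor amplitude is nonzero survive.
|00⟩: (0.3957)(0.995) = 0.3937
|01⟩: (0.3957)(0.008198 + 0.1i) = (0.003244 + 0.03957i)
|10⟩: (0.9184)(0.995) = 0.9138
|11⟩: (0.9184)(0.008198 + 0.1i) = (0.007529 + 0.09184i)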